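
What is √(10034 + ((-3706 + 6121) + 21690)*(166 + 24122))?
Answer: √585472274 ≈ 24197.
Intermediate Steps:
√(10034 + ((-3706 + 6121) + 21690)*(166 + 24122)) = √(10034 + (2415 + 21690)*24288) = √(10034 + 24105*24288) = √(10034 + 585462240) = √585472274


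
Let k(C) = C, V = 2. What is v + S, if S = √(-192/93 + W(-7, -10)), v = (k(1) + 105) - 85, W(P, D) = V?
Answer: 21 + I*√62/31 ≈ 21.0 + 0.254*I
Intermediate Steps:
W(P, D) = 2
v = 21 (v = (1 + 105) - 85 = 106 - 85 = 21)
S = I*√62/31 (S = √(-192/93 + 2) = √(-192*1/93 + 2) = √(-64/31 + 2) = √(-2/31) = I*√62/31 ≈ 0.254*I)
v + S = 21 + I*√62/31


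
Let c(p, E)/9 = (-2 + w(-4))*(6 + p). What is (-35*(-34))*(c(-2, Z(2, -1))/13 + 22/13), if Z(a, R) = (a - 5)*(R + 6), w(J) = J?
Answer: -230860/13 ≈ -17758.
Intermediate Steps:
Z(a, R) = (-5 + a)*(6 + R)
c(p, E) = -324 - 54*p (c(p, E) = 9*((-2 - 4)*(6 + p)) = 9*(-6*(6 + p)) = 9*(-36 - 6*p) = -324 - 54*p)
(-35*(-34))*(c(-2, Z(2, -1))/13 + 22/13) = (-35*(-34))*((-324 - 54*(-2))/13 + 22/13) = 1190*((-324 + 108)*(1/13) + 22*(1/13)) = 1190*(-216*1/13 + 22/13) = 1190*(-216/13 + 22/13) = 1190*(-194/13) = -230860/13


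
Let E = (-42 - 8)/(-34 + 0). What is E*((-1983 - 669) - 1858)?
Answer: -112750/17 ≈ -6632.4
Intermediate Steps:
E = 25/17 (E = -50/(-34) = -50*(-1/34) = 25/17 ≈ 1.4706)
E*((-1983 - 669) - 1858) = 25*((-1983 - 669) - 1858)/17 = 25*(-2652 - 1858)/17 = (25/17)*(-4510) = -112750/17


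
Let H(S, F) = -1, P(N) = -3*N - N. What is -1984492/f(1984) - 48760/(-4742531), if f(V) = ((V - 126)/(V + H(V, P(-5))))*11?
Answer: -405718106735866/2107127143 ≈ -1.9255e+5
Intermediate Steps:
P(N) = -4*N
f(V) = 11*(-126 + V)/(-1 + V) (f(V) = ((V - 126)/(V - 1))*11 = ((-126 + V)/(-1 + V))*11 = 11*(-126 + V)/(-1 + V))
-1984492/f(1984) - 48760/(-4742531) = -1984492*(-1 + 1984)/(11*(-126 + 1984)) - 48760/(-4742531) = -1984492/(11*1858/1983) - 48760*(-1/4742531) = -1984492/(11*(1/1983)*1858) + 2120/206197 = -1984492/20438/1983 + 2120/206197 = -1984492*1983/20438 + 2120/206197 = -1967623818/10219 + 2120/206197 = -405718106735866/2107127143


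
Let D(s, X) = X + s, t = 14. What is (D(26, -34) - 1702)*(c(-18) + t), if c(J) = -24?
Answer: 17100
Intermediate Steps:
(D(26, -34) - 1702)*(c(-18) + t) = ((-34 + 26) - 1702)*(-24 + 14) = (-8 - 1702)*(-10) = -1710*(-10) = 17100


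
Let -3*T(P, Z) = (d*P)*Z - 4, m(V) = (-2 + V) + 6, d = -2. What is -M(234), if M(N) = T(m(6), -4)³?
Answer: 438976/27 ≈ 16258.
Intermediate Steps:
m(V) = 4 + V
T(P, Z) = 4/3 + 2*P*Z/3 (T(P, Z) = -((-2*P)*Z - 4)/3 = -(-2*P*Z - 4)/3 = -(-4 - 2*P*Z)/3 = 4/3 + 2*P*Z/3)
M(N) = -438976/27 (M(N) = (4/3 + (⅔)*(4 + 6)*(-4))³ = (4/3 + (⅔)*10*(-4))³ = (4/3 - 80/3)³ = (-76/3)³ = -438976/27)
-M(234) = -1*(-438976/27) = 438976/27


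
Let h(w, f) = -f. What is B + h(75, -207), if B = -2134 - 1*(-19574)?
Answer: 17647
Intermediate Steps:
B = 17440 (B = -2134 + 19574 = 17440)
B + h(75, -207) = 17440 - 1*(-207) = 17440 + 207 = 17647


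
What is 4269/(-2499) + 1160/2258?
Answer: -1123427/940457 ≈ -1.1946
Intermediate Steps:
4269/(-2499) + 1160/2258 = 4269*(-1/2499) + 1160*(1/2258) = -1423/833 + 580/1129 = -1123427/940457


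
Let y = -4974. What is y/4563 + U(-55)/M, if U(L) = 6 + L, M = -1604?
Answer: -2584903/2439684 ≈ -1.0595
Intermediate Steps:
y/4563 + U(-55)/M = -4974/4563 + (6 - 55)/(-1604) = -4974*1/4563 - 49*(-1/1604) = -1658/1521 + 49/1604 = -2584903/2439684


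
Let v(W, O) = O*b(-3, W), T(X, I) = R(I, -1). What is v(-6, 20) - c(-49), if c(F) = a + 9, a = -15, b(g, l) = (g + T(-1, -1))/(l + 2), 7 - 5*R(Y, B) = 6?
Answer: 20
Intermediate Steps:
R(Y, B) = ⅕ (R(Y, B) = 7/5 - ⅕*6 = 7/5 - 6/5 = ⅕)
T(X, I) = ⅕
b(g, l) = (⅕ + g)/(2 + l) (b(g, l) = (g + ⅕)/(l + 2) = (⅕ + g)/(2 + l))
v(W, O) = -14*O/(5*(2 + W)) (v(W, O) = O*((⅕ - 3)/(2 + W)) = O*(-14/5/(2 + W)) = O*(-14/(5*(2 + W))) = -14*O/(5*(2 + W)))
c(F) = -6 (c(F) = -15 + 9 = -6)
v(-6, 20) - c(-49) = -14*20/(10 + 5*(-6)) - 1*(-6) = -14*20/(10 - 30) + 6 = -14*20/(-20) + 6 = -14*20*(-1/20) + 6 = 14 + 6 = 20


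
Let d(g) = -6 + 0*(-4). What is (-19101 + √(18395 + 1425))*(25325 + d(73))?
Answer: -483618219 + 50638*√4955 ≈ -4.8005e+8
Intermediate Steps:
d(g) = -6 (d(g) = -6 + 0 = -6)
(-19101 + √(18395 + 1425))*(25325 + d(73)) = (-19101 + √(18395 + 1425))*(25325 - 6) = (-19101 + √19820)*25319 = (-19101 + 2*√4955)*25319 = -483618219 + 50638*√4955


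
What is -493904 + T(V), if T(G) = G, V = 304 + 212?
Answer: -493388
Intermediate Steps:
V = 516
-493904 + T(V) = -493904 + 516 = -493388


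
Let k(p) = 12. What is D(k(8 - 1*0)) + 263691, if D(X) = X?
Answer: 263703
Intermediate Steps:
D(k(8 - 1*0)) + 263691 = 12 + 263691 = 263703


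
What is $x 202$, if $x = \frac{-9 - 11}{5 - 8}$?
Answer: $\frac{4040}{3} \approx 1346.7$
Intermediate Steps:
$x = \frac{20}{3}$ ($x = - \frac{20}{-3} = \left(-20\right) \left(- \frac{1}{3}\right) = \frac{20}{3} \approx 6.6667$)
$x 202 = \frac{20}{3} \cdot 202 = \frac{4040}{3}$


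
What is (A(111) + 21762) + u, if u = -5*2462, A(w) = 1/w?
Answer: 1049173/111 ≈ 9452.0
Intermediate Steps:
u = -12310
(A(111) + 21762) + u = (1/111 + 21762) - 12310 = 2415583/111 - 12310 = 1049173/111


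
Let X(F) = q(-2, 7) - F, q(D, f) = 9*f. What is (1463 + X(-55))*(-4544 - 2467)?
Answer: -11084391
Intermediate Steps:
X(F) = 63 - F (X(F) = 9*7 - F = 63 - F)
(1463 + X(-55))*(-4544 - 2467) = (1463 + (63 - 1*(-55)))*(-4544 - 2467) = (1463 + (63 + 55))*(-7011) = (1463 + 118)*(-7011) = 1581*(-7011) = -11084391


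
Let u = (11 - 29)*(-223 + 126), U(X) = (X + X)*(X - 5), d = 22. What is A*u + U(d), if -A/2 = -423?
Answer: 1477864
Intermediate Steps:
A = 846 (A = -2*(-423) = 846)
U(X) = 2*X*(-5 + X) (U(X) = (2*X)*(-5 + X) = 2*X*(-5 + X))
u = 1746 (u = -18*(-97) = 1746)
A*u + U(d) = 846*1746 + 2*22*(-5 + 22) = 1477116 + 2*22*17 = 1477116 + 748 = 1477864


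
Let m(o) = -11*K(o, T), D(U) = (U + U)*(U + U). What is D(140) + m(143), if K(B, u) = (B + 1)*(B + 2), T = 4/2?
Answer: -151280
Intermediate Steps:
T = 2 (T = 4*(1/2) = 2)
D(U) = 4*U**2 (D(U) = (2*U)*(2*U) = 4*U**2)
K(B, u) = (1 + B)*(2 + B)
m(o) = -22 - 33*o - 11*o**2 (m(o) = -11*(2 + o**2 + 3*o) = -22 - 33*o - 11*o**2)
D(140) + m(143) = 4*140**2 + (-22 - 33*143 - 11*143**2) = 4*19600 + (-22 - 4719 - 11*20449) = 78400 + (-22 - 4719 - 224939) = 78400 - 229680 = -151280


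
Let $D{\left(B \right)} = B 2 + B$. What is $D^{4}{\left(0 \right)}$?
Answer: $0$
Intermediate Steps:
$D{\left(B \right)} = 3 B$ ($D{\left(B \right)} = 2 B + B = 3 B$)
$D^{4}{\left(0 \right)} = \left(3 \cdot 0\right)^{4} = 0^{4} = 0$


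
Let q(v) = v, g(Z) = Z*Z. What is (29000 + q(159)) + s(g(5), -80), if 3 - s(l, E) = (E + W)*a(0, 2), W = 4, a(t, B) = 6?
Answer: 29618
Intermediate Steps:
g(Z) = Z²
s(l, E) = -21 - 6*E (s(l, E) = 3 - (E + 4)*6 = 3 - (4 + E)*6 = 3 - (24 + 6*E) = 3 + (-24 - 6*E) = -21 - 6*E)
(29000 + q(159)) + s(g(5), -80) = (29000 + 159) + (-21 - 6*(-80)) = 29159 + (-21 + 480) = 29159 + 459 = 29618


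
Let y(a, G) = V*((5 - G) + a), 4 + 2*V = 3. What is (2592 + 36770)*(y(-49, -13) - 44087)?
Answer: -1734742383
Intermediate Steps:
V = -1/2 (V = -2 + (1/2)*3 = -2 + 3/2 = -1/2 ≈ -0.50000)
y(a, G) = -5/2 + G/2 - a/2 (y(a, G) = -((5 - G) + a)/2 = -(5 + a - G)/2 = -5/2 + G/2 - a/2)
(2592 + 36770)*(y(-49, -13) - 44087) = (2592 + 36770)*((-5/2 + (1/2)*(-13) - 1/2*(-49)) - 44087) = 39362*((-5/2 - 13/2 + 49/2) - 44087) = 39362*(31/2 - 44087) = 39362*(-88143/2) = -1734742383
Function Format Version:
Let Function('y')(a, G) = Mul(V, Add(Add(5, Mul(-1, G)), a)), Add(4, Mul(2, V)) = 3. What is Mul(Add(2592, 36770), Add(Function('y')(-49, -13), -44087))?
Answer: -1734742383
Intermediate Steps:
V = Rational(-1, 2) (V = Add(-2, Mul(Rational(1, 2), 3)) = Add(-2, Rational(3, 2)) = Rational(-1, 2) ≈ -0.50000)
Function('y')(a, G) = Add(Rational(-5, 2), Mul(Rational(1, 2), G), Mul(Rational(-1, 2), a)) (Function('y')(a, G) = Mul(Rational(-1, 2), Add(Add(5, Mul(-1, G)), a)) = Mul(Rational(-1, 2), Add(5, a, Mul(-1, G))) = Add(Rational(-5, 2), Mul(Rational(1, 2), G), Mul(Rational(-1, 2), a)))
Mul(Add(2592, 36770), Add(Function('y')(-49, -13), -44087)) = Mul(Add(2592, 36770), Add(Add(Rational(-5, 2), Mul(Rational(1, 2), -13), Mul(Rational(-1, 2), -49)), -44087)) = Mul(39362, Add(Add(Rational(-5, 2), Rational(-13, 2), Rational(49, 2)), -44087)) = Mul(39362, Add(Rational(31, 2), -44087)) = Mul(39362, Rational(-88143, 2)) = -1734742383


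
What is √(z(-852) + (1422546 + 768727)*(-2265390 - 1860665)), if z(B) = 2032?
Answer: I*√9041312915983 ≈ 3.0069e+6*I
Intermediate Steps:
√(z(-852) + (1422546 + 768727)*(-2265390 - 1860665)) = √(2032 + (1422546 + 768727)*(-2265390 - 1860665)) = √(2032 + 2191273*(-4126055)) = √(2032 - 9041312918015) = √(-9041312915983) = I*√9041312915983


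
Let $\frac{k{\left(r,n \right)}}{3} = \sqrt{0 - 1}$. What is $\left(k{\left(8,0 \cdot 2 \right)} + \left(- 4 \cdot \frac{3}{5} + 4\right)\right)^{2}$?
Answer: $- \frac{161}{25} + \frac{48 i}{5} \approx -6.44 + 9.6 i$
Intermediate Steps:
$k{\left(r,n \right)} = 3 i$ ($k{\left(r,n \right)} = 3 \sqrt{0 - 1} = 3 \sqrt{-1} = 3 i$)
$\left(k{\left(8,0 \cdot 2 \right)} + \left(- 4 \cdot \frac{3}{5} + 4\right)\right)^{2} = \left(3 i + \left(- 4 \cdot \frac{3}{5} + 4\right)\right)^{2} = \left(3 i + \left(- 4 \cdot 3 \cdot \frac{1}{5} + 4\right)\right)^{2} = \left(3 i + \left(\left(-4\right) \frac{3}{5} + 4\right)\right)^{2} = \left(3 i + \left(- \frac{12}{5} + 4\right)\right)^{2} = \left(3 i + \frac{8}{5}\right)^{2} = \left(\frac{8}{5} + 3 i\right)^{2}$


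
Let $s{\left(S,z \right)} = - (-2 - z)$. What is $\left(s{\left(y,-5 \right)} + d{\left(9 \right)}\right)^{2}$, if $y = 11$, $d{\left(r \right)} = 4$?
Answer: $1$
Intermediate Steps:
$s{\left(S,z \right)} = 2 + z$
$\left(s{\left(y,-5 \right)} + d{\left(9 \right)}\right)^{2} = \left(\left(2 - 5\right) + 4\right)^{2} = \left(-3 + 4\right)^{2} = 1^{2} = 1$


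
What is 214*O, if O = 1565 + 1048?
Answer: 559182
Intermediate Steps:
O = 2613
214*O = 214*2613 = 559182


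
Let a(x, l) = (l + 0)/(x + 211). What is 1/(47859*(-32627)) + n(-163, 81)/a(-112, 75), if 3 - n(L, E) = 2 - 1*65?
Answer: 3400937401529/39037389825 ≈ 87.120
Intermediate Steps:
a(x, l) = l/(211 + x)
n(L, E) = 66 (n(L, E) = 3 - (2 - 1*65) = 3 - (2 - 65) = 3 - 1*(-63) = 3 + 63 = 66)
1/(47859*(-32627)) + n(-163, 81)/a(-112, 75) = 1/(47859*(-32627)) + 66/((75/(211 - 112))) = (1/47859)*(-1/32627) + 66/((75/99)) = -1/1561495593 + 66/((75*(1/99))) = -1/1561495593 + 66/(25/33) = -1/1561495593 + 66*(33/25) = -1/1561495593 + 2178/25 = 3400937401529/39037389825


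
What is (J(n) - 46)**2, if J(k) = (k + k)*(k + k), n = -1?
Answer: 1764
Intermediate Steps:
J(k) = 4*k**2 (J(k) = (2*k)*(2*k) = 4*k**2)
(J(n) - 46)**2 = (4*(-1)**2 - 46)**2 = (4*1 - 46)**2 = (4 - 46)**2 = (-42)**2 = 1764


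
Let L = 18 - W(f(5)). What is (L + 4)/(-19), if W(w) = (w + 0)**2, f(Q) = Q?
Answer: 3/19 ≈ 0.15789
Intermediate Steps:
W(w) = w**2
L = -7 (L = 18 - 1*5**2 = 18 - 1*25 = 18 - 25 = -7)
(L + 4)/(-19) = (-7 + 4)/(-19) = -1/19*(-3) = 3/19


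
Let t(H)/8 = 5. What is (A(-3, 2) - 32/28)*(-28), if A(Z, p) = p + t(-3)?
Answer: -1144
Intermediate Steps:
t(H) = 40 (t(H) = 8*5 = 40)
A(Z, p) = 40 + p (A(Z, p) = p + 40 = 40 + p)
(A(-3, 2) - 32/28)*(-28) = ((40 + 2) - 32/28)*(-28) = (42 - 32*1/28)*(-28) = (42 - 8/7)*(-28) = (286/7)*(-28) = -1144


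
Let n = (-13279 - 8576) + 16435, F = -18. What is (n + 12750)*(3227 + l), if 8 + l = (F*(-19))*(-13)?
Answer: -8993910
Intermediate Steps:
n = -5420 (n = -21855 + 16435 = -5420)
l = -4454 (l = -8 - 18*(-19)*(-13) = -8 + 342*(-13) = -8 - 4446 = -4454)
(n + 12750)*(3227 + l) = (-5420 + 12750)*(3227 - 4454) = 7330*(-1227) = -8993910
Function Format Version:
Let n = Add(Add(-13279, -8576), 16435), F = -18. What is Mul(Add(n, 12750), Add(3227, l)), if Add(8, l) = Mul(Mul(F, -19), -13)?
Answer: -8993910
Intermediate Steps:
n = -5420 (n = Add(-21855, 16435) = -5420)
l = -4454 (l = Add(-8, Mul(Mul(-18, -19), -13)) = Add(-8, Mul(342, -13)) = Add(-8, -4446) = -4454)
Mul(Add(n, 12750), Add(3227, l)) = Mul(Add(-5420, 12750), Add(3227, -4454)) = Mul(7330, -1227) = -8993910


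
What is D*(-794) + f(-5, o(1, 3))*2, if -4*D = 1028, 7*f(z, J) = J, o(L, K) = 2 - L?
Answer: 1428408/7 ≈ 2.0406e+5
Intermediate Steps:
f(z, J) = J/7
D = -257 (D = -¼*1028 = -257)
D*(-794) + f(-5, o(1, 3))*2 = -257*(-794) + ((2 - 1*1)/7)*2 = 204058 + ((2 - 1)/7)*2 = 204058 + ((⅐)*1)*2 = 204058 + (⅐)*2 = 204058 + 2/7 = 1428408/7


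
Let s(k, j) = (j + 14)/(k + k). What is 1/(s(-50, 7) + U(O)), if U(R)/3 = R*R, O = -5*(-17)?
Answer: 100/2167479 ≈ 4.6137e-5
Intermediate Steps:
O = 85
s(k, j) = (14 + j)/(2*k) (s(k, j) = (14 + j)/((2*k)) = (14 + j)*(1/(2*k)) = (14 + j)/(2*k))
U(R) = 3*R² (U(R) = 3*(R*R) = 3*R²)
1/(s(-50, 7) + U(O)) = 1/((½)*(14 + 7)/(-50) + 3*85²) = 1/((½)*(-1/50)*21 + 3*7225) = 1/(-21/100 + 21675) = 1/(2167479/100) = 100/2167479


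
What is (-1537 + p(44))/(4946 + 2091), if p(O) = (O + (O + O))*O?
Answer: 4271/7037 ≈ 0.60693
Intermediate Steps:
p(O) = 3*O² (p(O) = (O + 2*O)*O = (3*O)*O = 3*O²)
(-1537 + p(44))/(4946 + 2091) = (-1537 + 3*44²)/(4946 + 2091) = (-1537 + 3*1936)/7037 = (-1537 + 5808)*(1/7037) = 4271*(1/7037) = 4271/7037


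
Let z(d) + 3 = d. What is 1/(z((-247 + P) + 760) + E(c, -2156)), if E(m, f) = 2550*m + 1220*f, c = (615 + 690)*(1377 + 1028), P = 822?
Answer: 1/8000609762 ≈ 1.2499e-10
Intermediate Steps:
c = 3138525 (c = 1305*2405 = 3138525)
E(m, f) = 1220*f + 2550*m
z(d) = -3 + d
1/(z((-247 + P) + 760) + E(c, -2156)) = 1/((-3 + ((-247 + 822) + 760)) + (1220*(-2156) + 2550*3138525)) = 1/((-3 + (575 + 760)) + (-2630320 + 8003238750)) = 1/((-3 + 1335) + 8000608430) = 1/(1332 + 8000608430) = 1/8000609762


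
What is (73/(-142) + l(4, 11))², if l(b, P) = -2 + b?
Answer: 44521/20164 ≈ 2.2079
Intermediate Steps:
(73/(-142) + l(4, 11))² = (73/(-142) + (-2 + 4))² = (73*(-1/142) + 2)² = (-73/142 + 2)² = (211/142)² = 44521/20164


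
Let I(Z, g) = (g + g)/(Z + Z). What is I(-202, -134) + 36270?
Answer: 3663337/101 ≈ 36271.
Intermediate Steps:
I(Z, g) = g/Z (I(Z, g) = (2*g)/((2*Z)) = (2*g)*(1/(2*Z)) = g/Z)
I(-202, -134) + 36270 = -134/(-202) + 36270 = -134*(-1/202) + 36270 = 67/101 + 36270 = 3663337/101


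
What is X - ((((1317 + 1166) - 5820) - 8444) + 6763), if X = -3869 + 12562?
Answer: 13711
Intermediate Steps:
X = 8693
X - ((((1317 + 1166) - 5820) - 8444) + 6763) = 8693 - ((((1317 + 1166) - 5820) - 8444) + 6763) = 8693 - (((2483 - 5820) - 8444) + 6763) = 8693 - ((-3337 - 8444) + 6763) = 8693 - (-11781 + 6763) = 8693 - 1*(-5018) = 8693 + 5018 = 13711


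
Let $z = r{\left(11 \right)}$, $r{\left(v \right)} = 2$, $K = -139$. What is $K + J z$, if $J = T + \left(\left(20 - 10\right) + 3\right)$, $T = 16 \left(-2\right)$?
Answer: $-177$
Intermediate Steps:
$T = -32$
$z = 2$
$J = -19$ ($J = -32 + \left(\left(20 - 10\right) + 3\right) = -32 + \left(10 + 3\right) = -32 + 13 = -19$)
$K + J z = -139 - 38 = -177$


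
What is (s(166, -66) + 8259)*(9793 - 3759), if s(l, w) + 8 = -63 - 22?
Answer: 49273644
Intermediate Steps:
s(l, w) = -93 (s(l, w) = -8 + (-63 - 22) = -8 - 85 = -93)
(s(166, -66) + 8259)*(9793 - 3759) = (-93 + 8259)*(9793 - 3759) = 8166*6034 = 49273644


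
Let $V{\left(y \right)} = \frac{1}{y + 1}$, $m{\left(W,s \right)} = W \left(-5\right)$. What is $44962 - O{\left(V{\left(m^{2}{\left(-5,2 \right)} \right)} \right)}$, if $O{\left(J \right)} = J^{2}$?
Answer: $\frac{17619528711}{391876} \approx 44962.0$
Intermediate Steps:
$m{\left(W,s \right)} = - 5 W$
$V{\left(y \right)} = \frac{1}{1 + y}$
$44962 - O{\left(V{\left(m^{2}{\left(-5,2 \right)} \right)} \right)} = 44962 - \left(\frac{1}{1 + \left(\left(-5\right) \left(-5\right)\right)^{2}}\right)^{2} = 44962 - \left(\frac{1}{1 + 25^{2}}\right)^{2} = 44962 - \left(\frac{1}{1 + 625}\right)^{2} = 44962 - \left(\frac{1}{626}\right)^{2} = 44962 - \frac{1}{391876} = \frac{17619528711}{391876}$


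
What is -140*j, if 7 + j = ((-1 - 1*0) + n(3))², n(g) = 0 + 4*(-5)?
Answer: -60760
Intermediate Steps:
n(g) = -20 (n(g) = 0 - 20 = -20)
j = 434 (j = -7 + ((-1 - 1*0) - 20)² = -7 + ((-1 + 0) - 20)² = -7 + (-1 - 20)² = -7 + (-21)² = -7 + 441 = 434)
-140*j = -140*434 = -60760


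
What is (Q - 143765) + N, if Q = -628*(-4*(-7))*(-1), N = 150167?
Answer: 23986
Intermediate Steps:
Q = 17584 (Q = -17584*(-1) = -628*(-28) = 17584)
(Q - 143765) + N = (17584 - 143765) + 150167 = -126181 + 150167 = 23986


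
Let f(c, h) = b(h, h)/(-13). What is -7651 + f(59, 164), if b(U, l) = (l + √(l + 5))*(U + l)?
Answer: -157519/13 ≈ -12117.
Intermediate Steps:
b(U, l) = (U + l)*(l + √(5 + l)) (b(U, l) = (l + √(5 + l))*(U + l) = (U + l)*(l + √(5 + l)))
f(c, h) = -2*h²/13 - 2*h*√(5 + h)/13 (f(c, h) = (h² + h*h + h*√(5 + h) + h*√(5 + h))/(-13) = (h² + h² + h*√(5 + h) + h*√(5 + h))*(-1/13) = (2*h² + 2*h*√(5 + h))*(-1/13) = -2*h²/13 - 2*h*√(5 + h)/13)
-7651 + f(59, 164) = -7651 + (2/13)*164*(-1*164 - √(5 + 164)) = -7651 + (2/13)*164*(-164 - √169) = -7651 + (2/13)*164*(-164 - 1*13) = -7651 + (2/13)*164*(-164 - 13) = -7651 + (2/13)*164*(-177) = -7651 - 58056/13 = -157519/13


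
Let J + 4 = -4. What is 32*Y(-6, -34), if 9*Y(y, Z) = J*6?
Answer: -512/3 ≈ -170.67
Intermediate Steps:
J = -8 (J = -4 - 4 = -8)
Y(y, Z) = -16/3 (Y(y, Z) = (-8*6)/9 = (⅑)*(-48) = -16/3)
32*Y(-6, -34) = 32*(-16/3) = -512/3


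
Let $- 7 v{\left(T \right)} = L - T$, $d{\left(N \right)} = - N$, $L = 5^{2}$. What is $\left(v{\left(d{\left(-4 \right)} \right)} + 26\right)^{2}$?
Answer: $529$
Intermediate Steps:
$L = 25$
$v{\left(T \right)} = - \frac{25}{7} + \frac{T}{7}$ ($v{\left(T \right)} = - \frac{25 - T}{7} = - \frac{25}{7} + \frac{T}{7}$)
$\left(v{\left(d{\left(-4 \right)} \right)} + 26\right)^{2} = \left(\left(- \frac{25}{7} + \frac{\left(-1\right) \left(-4\right)}{7}\right) + 26\right)^{2} = \left(\left(- \frac{25}{7} + \frac{1}{7} \cdot 4\right) + 26\right)^{2} = \left(\left(- \frac{25}{7} + \frac{4}{7}\right) + 26\right)^{2} = \left(-3 + 26\right)^{2} = 23^{2} = 529$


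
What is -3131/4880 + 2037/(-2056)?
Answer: -2047237/1254160 ≈ -1.6324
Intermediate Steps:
-3131/4880 + 2037/(-2056) = -3131*1/4880 + 2037*(-1/2056) = -3131/4880 - 2037/2056 = -2047237/1254160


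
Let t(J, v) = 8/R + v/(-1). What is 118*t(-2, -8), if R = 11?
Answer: 11328/11 ≈ 1029.8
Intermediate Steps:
t(J, v) = 8/11 - v (t(J, v) = 8/11 + v/(-1) = 8*(1/11) + v*(-1) = 8/11 - v)
118*t(-2, -8) = 118*(8/11 - 1*(-8)) = 118*(8/11 + 8) = 118*(96/11) = 11328/11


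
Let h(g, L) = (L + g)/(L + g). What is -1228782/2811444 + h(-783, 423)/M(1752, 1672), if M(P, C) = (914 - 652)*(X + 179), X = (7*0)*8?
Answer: -2401025283/5493795863 ≈ -0.43704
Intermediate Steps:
X = 0 (X = 0*8 = 0)
M(P, C) = 46898 (M(P, C) = (914 - 652)*(0 + 179) = 262*179 = 46898)
h(g, L) = 1
-1228782/2811444 + h(-783, 423)/M(1752, 1672) = -1228782/2811444 + 1/46898 = -1228782*1/2811444 + 1*(1/46898) = -204797/468574 + 1/46898 = -2401025283/5493795863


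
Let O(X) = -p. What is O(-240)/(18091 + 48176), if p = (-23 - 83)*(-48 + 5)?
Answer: -4558/66267 ≈ -0.068782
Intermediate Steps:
p = 4558 (p = -106*(-43) = 4558)
O(X) = -4558 (O(X) = -1*4558 = -4558)
O(-240)/(18091 + 48176) = -4558/(18091 + 48176) = -4558/66267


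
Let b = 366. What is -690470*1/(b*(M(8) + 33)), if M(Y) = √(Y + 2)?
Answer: -3797585/65819 + 345235*√10/197457 ≈ -52.168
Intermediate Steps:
M(Y) = √(2 + Y)
-690470*1/(b*(M(8) + 33)) = -690470*1/(366*(√(2 + 8) + 33)) = -690470*1/(366*(√10 + 33)) = -690470*1/(366*(33 + √10)) = -690470/(12078 + 366*√10)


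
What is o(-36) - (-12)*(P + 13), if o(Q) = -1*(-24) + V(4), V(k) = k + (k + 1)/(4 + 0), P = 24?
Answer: 1893/4 ≈ 473.25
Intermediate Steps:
V(k) = 1/4 + 5*k/4 (V(k) = k + (1 + k)/4 = k + (1 + k)*(1/4) = k + (1/4 + k/4) = 1/4 + 5*k/4)
o(Q) = 117/4 (o(Q) = -1*(-24) + (1/4 + (5/4)*4) = 24 + (1/4 + 5) = 24 + 21/4 = 117/4)
o(-36) - (-12)*(P + 13) = 117/4 - (-12)*(24 + 13) = 117/4 - (-12)*37 = 117/4 - 1*(-444) = 117/4 + 444 = 1893/4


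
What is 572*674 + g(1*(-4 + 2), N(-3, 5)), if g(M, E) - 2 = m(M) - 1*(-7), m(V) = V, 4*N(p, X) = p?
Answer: 385535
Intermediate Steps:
N(p, X) = p/4
g(M, E) = 9 + M (g(M, E) = 2 + (M - 1*(-7)) = 2 + (M + 7) = 2 + (7 + M) = 9 + M)
572*674 + g(1*(-4 + 2), N(-3, 5)) = 572*674 + (9 + 1*(-4 + 2)) = 385528 + (9 + 1*(-2)) = 385528 + (9 - 2) = 385528 + 7 = 385535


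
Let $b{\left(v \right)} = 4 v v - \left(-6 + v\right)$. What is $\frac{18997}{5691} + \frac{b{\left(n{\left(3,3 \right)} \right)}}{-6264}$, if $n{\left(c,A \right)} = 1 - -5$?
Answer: $\frac{182373}{55013} \approx 3.3151$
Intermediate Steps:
$n{\left(c,A \right)} = 6$ ($n{\left(c,A \right)} = 1 + 5 = 6$)
$b{\left(v \right)} = 6 - v + 4 v^{2}$ ($b{\left(v \right)} = 4 v^{2} - \left(-6 + v\right) = 6 - v + 4 v^{2}$)
$\frac{18997}{5691} + \frac{b{\left(n{\left(3,3 \right)} \right)}}{-6264} = \frac{18997}{5691} + \frac{6 - 6 + 4 \cdot 6^{2}}{-6264} = 18997 \cdot \frac{1}{5691} + \left(6 - 6 + 4 \cdot 36\right) \left(- \frac{1}{6264}\right) = \frac{18997}{5691} + \left(6 - 6 + 144\right) \left(- \frac{1}{6264}\right) = \frac{18997}{5691} + 144 \left(- \frac{1}{6264}\right) = \frac{18997}{5691} - \frac{2}{87} = \frac{182373}{55013}$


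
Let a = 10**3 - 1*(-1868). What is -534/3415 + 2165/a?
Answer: 5861963/9794220 ≈ 0.59851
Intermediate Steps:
a = 2868 (a = 1000 + 1868 = 2868)
-534/3415 + 2165/a = -534/3415 + 2165/2868 = 5861963/9794220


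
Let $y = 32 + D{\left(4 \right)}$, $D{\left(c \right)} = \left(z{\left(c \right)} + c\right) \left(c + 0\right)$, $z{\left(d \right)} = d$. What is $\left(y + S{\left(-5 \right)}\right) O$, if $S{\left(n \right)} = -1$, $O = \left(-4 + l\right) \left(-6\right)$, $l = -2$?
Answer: $2268$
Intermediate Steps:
$O = 36$ ($O = \left(-4 - 2\right) \left(-6\right) = \left(-6\right) \left(-6\right) = 36$)
$D{\left(c \right)} = 2 c^{2}$ ($D{\left(c \right)} = \left(c + c\right) \left(c + 0\right) = 2 c c = 2 c^{2}$)
$y = 64$ ($y = 32 + 2 \cdot 4^{2} = 32 + 2 \cdot 16 = 32 + 32 = 64$)
$\left(y + S{\left(-5 \right)}\right) O = \left(64 - 1\right) 36 = 63 \cdot 36 = 2268$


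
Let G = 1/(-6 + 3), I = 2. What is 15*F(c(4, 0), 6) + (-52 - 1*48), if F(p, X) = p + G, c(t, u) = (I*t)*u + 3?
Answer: -60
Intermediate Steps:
c(t, u) = 3 + 2*t*u (c(t, u) = (2*t)*u + 3 = 2*t*u + 3 = 3 + 2*t*u)
G = -⅓ (G = 1/(-3) = -⅓ ≈ -0.33333)
F(p, X) = -⅓ + p (F(p, X) = p - ⅓ = -⅓ + p)
15*F(c(4, 0), 6) + (-52 - 1*48) = 15*(-⅓ + (3 + 2*4*0)) + (-52 - 1*48) = 15*(-⅓ + (3 + 0)) + (-52 - 48) = 15*(-⅓ + 3) - 100 = 15*(8/3) - 100 = 40 - 100 = -60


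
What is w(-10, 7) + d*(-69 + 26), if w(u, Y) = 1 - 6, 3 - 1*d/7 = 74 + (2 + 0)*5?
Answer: 24376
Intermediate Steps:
d = -567 (d = 21 - 7*(74 + (2 + 0)*5) = 21 - 7*(74 + 2*5) = 21 - 7*(74 + 10) = 21 - 7*84 = 21 - 588 = -567)
w(u, Y) = -5
w(-10, 7) + d*(-69 + 26) = -5 - 567*(-69 + 26) = -5 - 567*(-43) = -5 + 24381 = 24376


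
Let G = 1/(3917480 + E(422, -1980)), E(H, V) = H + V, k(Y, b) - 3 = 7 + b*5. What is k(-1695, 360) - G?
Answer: 7087818819/3915922 ≈ 1810.0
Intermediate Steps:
k(Y, b) = 10 + 5*b (k(Y, b) = 3 + (7 + b*5) = 3 + (7 + 5*b) = 10 + 5*b)
G = 1/3915922 (G = 1/(3917480 + (422 - 1980)) = 1/(3917480 - 1558) = 1/3915922 ≈ 2.5537e-7)
k(-1695, 360) - G = (10 + 5*360) - 1*1/3915922 = (10 + 1800) - 1/3915922 = 1810 - 1/3915922 = 7087818819/3915922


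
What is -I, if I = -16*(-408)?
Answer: -6528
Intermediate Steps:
I = 6528
-I = -1*6528 = -6528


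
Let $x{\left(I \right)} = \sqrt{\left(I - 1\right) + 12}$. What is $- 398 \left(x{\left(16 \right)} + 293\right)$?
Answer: $-116614 - 1194 \sqrt{3} \approx -1.1868 \cdot 10^{5}$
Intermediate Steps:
$x{\left(I \right)} = \sqrt{11 + I}$ ($x{\left(I \right)} = \sqrt{\left(I - 1\right) + 12} = \sqrt{\left(-1 + I\right) + 12} = \sqrt{11 + I}$)
$- 398 \left(x{\left(16 \right)} + 293\right) = - 398 \left(\sqrt{11 + 16} + 293\right) = - 398 \left(\sqrt{27} + 293\right) = - 398 \left(3 \sqrt{3} + 293\right) = - 398 \left(293 + 3 \sqrt{3}\right) = -116614 - 1194 \sqrt{3}$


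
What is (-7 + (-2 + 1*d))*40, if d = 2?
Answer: -280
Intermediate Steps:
(-7 + (-2 + 1*d))*40 = (-7 + (-2 + 1*2))*40 = (-7 + (-2 + 2))*40 = (-7 + 0)*40 = -7*40 = -280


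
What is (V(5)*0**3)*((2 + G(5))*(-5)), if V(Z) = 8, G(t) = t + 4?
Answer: 0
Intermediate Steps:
G(t) = 4 + t
(V(5)*0**3)*((2 + G(5))*(-5)) = (8*0**3)*((2 + (4 + 5))*(-5)) = (8*0)*((2 + 9)*(-5)) = 0*(11*(-5)) = 0*(-55) = 0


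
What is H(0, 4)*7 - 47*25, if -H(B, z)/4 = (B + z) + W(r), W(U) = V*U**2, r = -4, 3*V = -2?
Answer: -2965/3 ≈ -988.33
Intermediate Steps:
V = -2/3 (V = (1/3)*(-2) = -2/3 ≈ -0.66667)
W(U) = -2*U**2/3
H(B, z) = 128/3 - 4*B - 4*z (H(B, z) = -4*((B + z) - 2/3*(-4)**2) = -4*((B + z) - 2/3*16) = -4*((B + z) - 32/3) = -4*(-32/3 + B + z) = 128/3 - 4*B - 4*z)
H(0, 4)*7 - 47*25 = (128/3 - 4*0 - 4*4)*7 - 47*25 = (128/3 + 0 - 16)*7 - 1175 = (80/3)*7 - 1175 = 560/3 - 1175 = -2965/3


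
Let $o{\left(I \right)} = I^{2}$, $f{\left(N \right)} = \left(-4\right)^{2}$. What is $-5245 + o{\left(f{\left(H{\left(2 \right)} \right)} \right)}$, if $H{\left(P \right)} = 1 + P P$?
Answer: $-4989$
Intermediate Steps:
$H{\left(P \right)} = 1 + P^{2}$
$f{\left(N \right)} = 16$
$-5245 + o{\left(f{\left(H{\left(2 \right)} \right)} \right)} = -5245 + 16^{2} = -5245 + 256 = -4989$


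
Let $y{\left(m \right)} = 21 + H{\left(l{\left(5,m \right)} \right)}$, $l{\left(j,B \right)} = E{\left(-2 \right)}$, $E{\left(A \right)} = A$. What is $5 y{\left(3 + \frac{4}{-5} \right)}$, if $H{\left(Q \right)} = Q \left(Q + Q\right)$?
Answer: $145$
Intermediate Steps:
$l{\left(j,B \right)} = -2$
$H{\left(Q \right)} = 2 Q^{2}$ ($H{\left(Q \right)} = Q 2 Q = 2 Q^{2}$)
$y{\left(m \right)} = 29$ ($y{\left(m \right)} = 21 + 2 \left(-2\right)^{2} = 21 + 2 \cdot 4 = 21 + 8 = 29$)
$5 y{\left(3 + \frac{4}{-5} \right)} = 5 \cdot 29 = 145$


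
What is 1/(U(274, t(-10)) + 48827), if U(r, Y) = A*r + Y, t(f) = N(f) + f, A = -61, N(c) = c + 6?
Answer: 1/32099 ≈ 3.1154e-5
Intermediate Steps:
N(c) = 6 + c
t(f) = 6 + 2*f (t(f) = (6 + f) + f = 6 + 2*f)
U(r, Y) = Y - 61*r (U(r, Y) = -61*r + Y = Y - 61*r)
1/(U(274, t(-10)) + 48827) = 1/(((6 + 2*(-10)) - 61*274) + 48827) = 1/(((6 - 20) - 16714) + 48827) = 1/((-14 - 16714) + 48827) = 1/(-16728 + 48827) = 1/32099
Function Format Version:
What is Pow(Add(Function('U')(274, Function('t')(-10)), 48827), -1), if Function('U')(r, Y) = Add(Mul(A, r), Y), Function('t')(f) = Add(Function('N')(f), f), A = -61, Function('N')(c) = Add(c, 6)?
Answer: Rational(1, 32099) ≈ 3.1154e-5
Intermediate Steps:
Function('N')(c) = Add(6, c)
Function('t')(f) = Add(6, Mul(2, f)) (Function('t')(f) = Add(Add(6, f), f) = Add(6, Mul(2, f)))
Function('U')(r, Y) = Add(Y, Mul(-61, r)) (Function('U')(r, Y) = Add(Mul(-61, r), Y) = Add(Y, Mul(-61, r)))
Pow(Add(Function('U')(274, Function('t')(-10)), 48827), -1) = Pow(Add(Add(Add(6, Mul(2, -10)), Mul(-61, 274)), 48827), -1) = Pow(Add(Add(Add(6, -20), -16714), 48827), -1) = Pow(Add(Add(-14, -16714), 48827), -1) = Pow(Add(-16728, 48827), -1) = Pow(32099, -1) = Rational(1, 32099)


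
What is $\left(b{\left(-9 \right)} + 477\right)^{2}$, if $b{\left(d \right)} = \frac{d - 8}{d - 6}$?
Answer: $\frac{51437584}{225} \approx 2.2861 \cdot 10^{5}$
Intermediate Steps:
$b{\left(d \right)} = \frac{-8 + d}{-6 + d}$
$\left(b{\left(-9 \right)} + 477\right)^{2} = \left(\frac{-8 - 9}{-6 - 9} + 477\right)^{2} = \left(\frac{1}{-15} \left(-17\right) + 477\right)^{2} = \left(\left(- \frac{1}{15}\right) \left(-17\right) + 477\right)^{2} = \left(\frac{17}{15} + 477\right)^{2} = \left(\frac{7172}{15}\right)^{2} = \frac{51437584}{225}$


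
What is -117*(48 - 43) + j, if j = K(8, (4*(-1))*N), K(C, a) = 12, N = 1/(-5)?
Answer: -573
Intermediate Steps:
N = -⅕ ≈ -0.20000
j = 12
-117*(48 - 43) + j = -117*(48 - 43) + 12 = -117*5 + 12 = -585 + 12 = -573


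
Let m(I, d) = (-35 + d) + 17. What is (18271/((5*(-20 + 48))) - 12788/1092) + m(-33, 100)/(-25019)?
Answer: 16227601231/136603740 ≈ 118.79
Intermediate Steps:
m(I, d) = -18 + d
(18271/((5*(-20 + 48))) - 12788/1092) + m(-33, 100)/(-25019) = (18271/((5*(-20 + 48))) - 12788/1092) + (-18 + 100)/(-25019) = (18271/((5*28)) - 12788*1/1092) + 82*(-1/25019) = (18271/140 - 3197/273) - 82/25019 = 648629/5460 - 82/25019 = 16227601231/136603740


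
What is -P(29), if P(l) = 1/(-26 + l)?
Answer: -⅓ ≈ -0.33333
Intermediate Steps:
-P(29) = -1/(-26 + 29) = -1/3 = -1*⅓ = -⅓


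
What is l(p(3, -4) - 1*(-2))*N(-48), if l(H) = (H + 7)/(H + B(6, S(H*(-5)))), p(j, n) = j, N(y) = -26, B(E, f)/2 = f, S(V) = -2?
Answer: -312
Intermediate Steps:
B(E, f) = 2*f
l(H) = (7 + H)/(-4 + H) (l(H) = (H + 7)/(H + 2*(-2)) = (7 + H)/(H - 4) = (7 + H)/(-4 + H))
l(p(3, -4) - 1*(-2))*N(-48) = ((7 + (3 - 1*(-2)))/(-4 + (3 - 1*(-2))))*(-26) = ((7 + (3 + 2))/(-4 + (3 + 2)))*(-26) = ((7 + 5)/(-4 + 5))*(-26) = (12/1)*(-26) = (1*12)*(-26) = 12*(-26) = -312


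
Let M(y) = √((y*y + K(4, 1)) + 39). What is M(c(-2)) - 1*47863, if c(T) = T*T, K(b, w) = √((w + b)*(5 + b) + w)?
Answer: -47863 + √(55 + √46) ≈ -47855.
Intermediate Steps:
K(b, w) = √(w + (5 + b)*(b + w)) (K(b, w) = √((b + w)*(5 + b) + w) = √((5 + b)*(b + w) + w) = √(w + (5 + b)*(b + w)))
c(T) = T²
M(y) = √(39 + √46 + y²) (M(y) = √((y*y + √(4² + 5*4 + 6*1 + 4*1)) + 39) = √((y² + √(16 + 20 + 6 + 4)) + 39) = √((y² + √46) + 39) = √((√46 + y²) + 39) = √(39 + √46 + y²))
M(c(-2)) - 1*47863 = √(39 + √46 + ((-2)²)²) - 1*47863 = √(39 + √46 + 4²) - 47863 = √(39 + √46 + 16) - 47863 = √(55 + √46) - 47863 = -47863 + √(55 + √46)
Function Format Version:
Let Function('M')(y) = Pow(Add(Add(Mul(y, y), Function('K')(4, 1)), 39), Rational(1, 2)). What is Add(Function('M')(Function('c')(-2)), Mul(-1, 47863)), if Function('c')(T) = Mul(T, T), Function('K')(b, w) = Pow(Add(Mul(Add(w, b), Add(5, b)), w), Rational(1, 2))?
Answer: Add(-47863, Pow(Add(55, Pow(46, Rational(1, 2))), Rational(1, 2))) ≈ -47855.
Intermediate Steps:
Function('K')(b, w) = Pow(Add(w, Mul(Add(5, b), Add(b, w))), Rational(1, 2)) (Function('K')(b, w) = Pow(Add(Mul(Add(b, w), Add(5, b)), w), Rational(1, 2)) = Pow(Add(Mul(Add(5, b), Add(b, w)), w), Rational(1, 2)) = Pow(Add(w, Mul(Add(5, b), Add(b, w))), Rational(1, 2)))
Function('c')(T) = Pow(T, 2)
Function('M')(y) = Pow(Add(39, Pow(46, Rational(1, 2)), Pow(y, 2)), Rational(1, 2)) (Function('M')(y) = Pow(Add(Add(Mul(y, y), Pow(Add(Pow(4, 2), Mul(5, 4), Mul(6, 1), Mul(4, 1)), Rational(1, 2))), 39), Rational(1, 2)) = Pow(Add(Add(Pow(y, 2), Pow(Add(16, 20, 6, 4), Rational(1, 2))), 39), Rational(1, 2)) = Pow(Add(Add(Pow(y, 2), Pow(46, Rational(1, 2))), 39), Rational(1, 2)) = Pow(Add(Add(Pow(46, Rational(1, 2)), Pow(y, 2)), 39), Rational(1, 2)) = Pow(Add(39, Pow(46, Rational(1, 2)), Pow(y, 2)), Rational(1, 2)))
Add(Function('M')(Function('c')(-2)), Mul(-1, 47863)) = Add(Pow(Add(39, Pow(46, Rational(1, 2)), Pow(Pow(-2, 2), 2)), Rational(1, 2)), Mul(-1, 47863)) = Add(Pow(Add(39, Pow(46, Rational(1, 2)), Pow(4, 2)), Rational(1, 2)), -47863) = Add(Pow(Add(39, Pow(46, Rational(1, 2)), 16), Rational(1, 2)), -47863) = Add(Pow(Add(55, Pow(46, Rational(1, 2))), Rational(1, 2)), -47863) = Add(-47863, Pow(Add(55, Pow(46, Rational(1, 2))), Rational(1, 2)))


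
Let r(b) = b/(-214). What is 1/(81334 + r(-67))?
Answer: 214/17405543 ≈ 1.2295e-5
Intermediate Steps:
r(b) = -b/214 (r(b) = b*(-1/214) = -b/214)
1/(81334 + r(-67)) = 1/(81334 - 1/214*(-67)) = 1/(81334 + 67/214) = 1/(17405543/214) = 214/17405543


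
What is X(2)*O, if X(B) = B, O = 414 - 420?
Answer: -12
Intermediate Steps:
O = -6
X(2)*O = 2*(-6) = -12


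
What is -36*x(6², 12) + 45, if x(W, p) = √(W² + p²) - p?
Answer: 477 - 432*√10 ≈ -889.10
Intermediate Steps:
-36*x(6², 12) + 45 = -36*(√((6²)² + 12²) - 1*12) + 45 = -36*(√(36² + 144) - 12) + 45 = -36*(√(1296 + 144) - 12) + 45 = -36*(√1440 - 12) + 45 = -36*(12*√10 - 12) + 45 = -36*(-12 + 12*√10) + 45 = (432 - 432*√10) + 45 = 477 - 432*√10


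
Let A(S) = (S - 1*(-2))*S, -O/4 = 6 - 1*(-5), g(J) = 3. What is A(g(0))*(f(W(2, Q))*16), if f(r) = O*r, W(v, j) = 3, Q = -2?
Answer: -31680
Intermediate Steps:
O = -44 (O = -4*(6 - 1*(-5)) = -4*(6 + 5) = -4*11 = -44)
f(r) = -44*r
A(S) = S*(2 + S) (A(S) = (S + 2)*S = (2 + S)*S = S*(2 + S))
A(g(0))*(f(W(2, Q))*16) = (3*(2 + 3))*(-44*3*16) = (3*5)*(-132*16) = 15*(-2112) = -31680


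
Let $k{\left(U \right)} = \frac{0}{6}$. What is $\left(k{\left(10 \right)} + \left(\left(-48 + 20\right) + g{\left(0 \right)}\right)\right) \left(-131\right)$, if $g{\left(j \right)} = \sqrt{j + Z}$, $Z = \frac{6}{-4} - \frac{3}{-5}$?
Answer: $3668 - \frac{393 i \sqrt{10}}{10} \approx 3668.0 - 124.28 i$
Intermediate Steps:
$k{\left(U \right)} = 0$ ($k{\left(U \right)} = 0 \cdot \frac{1}{6} = 0$)
$Z = - \frac{9}{10}$ ($Z = 6 \left(- \frac{1}{4}\right) - - \frac{3}{5} = - \frac{3}{2} + \frac{3}{5} = - \frac{9}{10} \approx -0.9$)
$g{\left(j \right)} = \sqrt{- \frac{9}{10} + j}$ ($g{\left(j \right)} = \sqrt{j - \frac{9}{10}} = \sqrt{- \frac{9}{10} + j}$)
$\left(k{\left(10 \right)} + \left(\left(-48 + 20\right) + g{\left(0 \right)}\right)\right) \left(-131\right) = \left(0 + \left(\left(-48 + 20\right) + \frac{\sqrt{-90 + 100 \cdot 0}}{10}\right)\right) \left(-131\right) = \left(0 - \left(28 - \frac{\sqrt{-90 + 0}}{10}\right)\right) \left(-131\right) = \left(0 - \left(28 - \frac{\sqrt{-90}}{10}\right)\right) \left(-131\right) = \left(0 - \left(28 - \frac{3 i \sqrt{10}}{10}\right)\right) \left(-131\right) = \left(-28 + \frac{3 i \sqrt{10}}{10}\right) \left(-131\right) = 3668 - \frac{393 i \sqrt{10}}{10}$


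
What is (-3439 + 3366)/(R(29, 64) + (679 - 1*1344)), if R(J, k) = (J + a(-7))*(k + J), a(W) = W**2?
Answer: -73/6589 ≈ -0.011079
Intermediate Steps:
R(J, k) = (49 + J)*(J + k) (R(J, k) = (J + (-7)**2)*(k + J) = (J + 49)*(J + k) = (49 + J)*(J + k))
(-3439 + 3366)/(R(29, 64) + (679 - 1*1344)) = (-3439 + 3366)/((29**2 + 49*29 + 49*64 + 29*64) + (679 - 1*1344)) = -73/((841 + 1421 + 3136 + 1856) + (679 - 1344)) = -73/(7254 - 665) = -73/6589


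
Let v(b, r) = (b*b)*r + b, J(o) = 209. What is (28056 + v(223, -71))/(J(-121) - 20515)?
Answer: 1751240/10153 ≈ 172.48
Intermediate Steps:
v(b, r) = b + r*b**2 (v(b, r) = b**2*r + b = r*b**2 + b = b + r*b**2)
(28056 + v(223, -71))/(J(-121) - 20515) = (28056 + 223*(1 + 223*(-71)))/(209 - 20515) = (28056 + 223*(1 - 15833))/(-20306) = (28056 + 223*(-15832))*(-1/20306) = (28056 - 3530536)*(-1/20306) = -3502480*(-1/20306) = 1751240/10153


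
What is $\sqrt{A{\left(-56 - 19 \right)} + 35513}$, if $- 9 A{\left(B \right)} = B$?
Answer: $\frac{2 \sqrt{79923}}{3} \approx 188.47$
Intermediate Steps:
$A{\left(B \right)} = - \frac{B}{9}$
$\sqrt{A{\left(-56 - 19 \right)} + 35513} = \sqrt{- \frac{-56 - 19}{9} + 35513} = \sqrt{\left(- \frac{1}{9}\right) \left(-75\right) + 35513} = \sqrt{\frac{25}{3} + 35513} = \sqrt{\frac{106564}{3}} = \frac{2 \sqrt{79923}}{3}$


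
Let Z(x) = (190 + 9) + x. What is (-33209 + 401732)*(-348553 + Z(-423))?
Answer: -128532346371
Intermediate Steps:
Z(x) = 199 + x
(-33209 + 401732)*(-348553 + Z(-423)) = (-33209 + 401732)*(-348553 + (199 - 423)) = 368523*(-348553 - 224) = 368523*(-348777) = -128532346371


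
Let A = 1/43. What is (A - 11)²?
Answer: 222784/1849 ≈ 120.49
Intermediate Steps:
A = 1/43 ≈ 0.023256
(A - 11)² = (1/43 - 11)² = (-472/43)² = 222784/1849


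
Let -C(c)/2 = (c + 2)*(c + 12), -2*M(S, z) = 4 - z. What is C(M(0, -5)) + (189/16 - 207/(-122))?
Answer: 49785/976 ≈ 51.009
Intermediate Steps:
M(S, z) = -2 + z/2 (M(S, z) = -(4 - z)/2 = -2 + z/2)
C(c) = -2*(2 + c)*(12 + c) (C(c) = -2*(c + 2)*(c + 12) = -2*(2 + c)*(12 + c))
C(M(0, -5)) + (189/16 - 207/(-122)) = (-48 - 28*(-2 + (½)*(-5)) - 2*(-2 + (½)*(-5))²) + (189/16 - 207/(-122)) = (-48 - 28*(-2 - 5/2) - 2*(-2 - 5/2)²) + (189*(1/16) - 207*(-1/122)) = (-48 - 28*(-9/2) - 2*(-9/2)²) + (189/16 + 207/122) = (-48 + 126 - 2*81/4) + 13185/976 = (-48 + 126 - 81/2) + 13185/976 = 75/2 + 13185/976 = 49785/976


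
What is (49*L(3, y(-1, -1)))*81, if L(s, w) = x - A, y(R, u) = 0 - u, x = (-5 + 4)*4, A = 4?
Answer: -31752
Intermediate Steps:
x = -4 (x = -1*4 = -4)
y(R, u) = -u
L(s, w) = -8 (L(s, w) = -4 - 1*4 = -4 - 4 = -8)
(49*L(3, y(-1, -1)))*81 = (49*(-8))*81 = -392*81 = -31752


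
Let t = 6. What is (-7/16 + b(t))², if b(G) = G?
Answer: 7921/256 ≈ 30.941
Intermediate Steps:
(-7/16 + b(t))² = (-7/16 + 6)² = (89/16)² = 7921/256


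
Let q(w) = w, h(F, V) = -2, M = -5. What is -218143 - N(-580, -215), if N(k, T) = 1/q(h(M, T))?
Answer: -436285/2 ≈ -2.1814e+5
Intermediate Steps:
N(k, T) = -½ (N(k, T) = 1/(-2) = -½)
-218143 - N(-580, -215) = -218143 - 1*(-½) = -218143 + ½ = -436285/2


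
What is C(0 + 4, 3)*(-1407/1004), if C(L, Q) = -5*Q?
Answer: 21105/1004 ≈ 21.021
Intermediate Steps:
C(0 + 4, 3)*(-1407/1004) = (-5*3)*(-1407/1004) = -(-21105)/1004 = -15*(-1407/1004) = 21105/1004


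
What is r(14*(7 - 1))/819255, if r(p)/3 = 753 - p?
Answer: 669/273085 ≈ 0.0024498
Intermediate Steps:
r(p) = 2259 - 3*p (r(p) = 3*(753 - p) = 2259 - 3*p)
r(14*(7 - 1))/819255 = (2259 - 42*(7 - 1))/819255 = (2259 - 42*6)*(1/819255) = (2259 - 3*84)*(1/819255) = (2259 - 252)*(1/819255) = 2007*(1/819255) = 669/273085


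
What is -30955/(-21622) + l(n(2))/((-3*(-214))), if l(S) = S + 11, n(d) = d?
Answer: 5038549/3470331 ≈ 1.4519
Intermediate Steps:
l(S) = 11 + S
-30955/(-21622) + l(n(2))/((-3*(-214))) = -30955/(-21622) + (11 + 2)/((-3*(-214))) = -30955*(-1/21622) + 13/642 = 30955/21622 + 13*(1/642) = 30955/21622 + 13/642 = 5038549/3470331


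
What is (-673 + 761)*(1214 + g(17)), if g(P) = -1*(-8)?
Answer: 107536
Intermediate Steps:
g(P) = 8
(-673 + 761)*(1214 + g(17)) = (-673 + 761)*(1214 + 8) = 88*1222 = 107536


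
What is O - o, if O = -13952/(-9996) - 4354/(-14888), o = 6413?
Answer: -119266786633/18602556 ≈ -6411.3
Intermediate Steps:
O = 31404995/18602556 (O = -13952*(-1/9996) - 4354*(-1/14888) = 3488/2499 + 2177/7444 = 31404995/18602556 ≈ 1.6882)
O - o = 31404995/18602556 - 1*6413 = 31404995/18602556 - 6413 = -119266786633/18602556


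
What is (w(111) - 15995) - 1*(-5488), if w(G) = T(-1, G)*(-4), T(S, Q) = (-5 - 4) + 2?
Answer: -10479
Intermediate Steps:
T(S, Q) = -7 (T(S, Q) = -9 + 2 = -7)
w(G) = 28 (w(G) = -7*(-4) = 28)
(w(111) - 15995) - 1*(-5488) = (28 - 15995) - 1*(-5488) = -15967 + 5488 = -10479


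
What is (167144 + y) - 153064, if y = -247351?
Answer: -233271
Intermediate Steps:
(167144 + y) - 153064 = (167144 - 247351) - 153064 = -80207 - 153064 = -233271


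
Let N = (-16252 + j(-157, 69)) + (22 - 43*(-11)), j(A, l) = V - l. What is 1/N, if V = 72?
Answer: -1/15754 ≈ -6.3476e-5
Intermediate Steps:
j(A, l) = 72 - l
N = -15754 (N = (-16252 + (72 - 1*69)) + (22 - 43*(-11)) = (-16252 + (72 - 69)) + (22 + 473) = (-16252 + 3) + 495 = -16249 + 495 = -15754)
1/N = 1/(-15754) = -1/15754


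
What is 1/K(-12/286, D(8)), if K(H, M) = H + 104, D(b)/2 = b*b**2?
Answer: 143/14866 ≈ 0.0096193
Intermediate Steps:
D(b) = 2*b**3 (D(b) = 2*(b*b**2) = 2*b**3)
K(H, M) = 104 + H
1/K(-12/286, D(8)) = 1/(104 - 12/286) = 1/(104 - 12*1/286) = 1/(104 - 6/143) = 1/(14866/143) = 143/14866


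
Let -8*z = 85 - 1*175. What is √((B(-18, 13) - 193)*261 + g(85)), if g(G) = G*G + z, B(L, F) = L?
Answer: I*√191339/2 ≈ 218.71*I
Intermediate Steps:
z = 45/4 (z = -(85 - 1*175)/8 = -(85 - 175)/8 = -⅛*(-90) = 45/4 ≈ 11.250)
g(G) = 45/4 + G² (g(G) = G*G + 45/4 = G² + 45/4 = 45/4 + G²)
√((B(-18, 13) - 193)*261 + g(85)) = √((-18 - 193)*261 + (45/4 + 85²)) = √(-211*261 + (45/4 + 7225)) = √(-55071 + 28945/4) = √(-191339/4) = I*√191339/2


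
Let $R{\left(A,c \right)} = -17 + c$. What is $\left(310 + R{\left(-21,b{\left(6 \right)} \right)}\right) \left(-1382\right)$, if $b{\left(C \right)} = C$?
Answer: $-413218$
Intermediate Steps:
$\left(310 + R{\left(-21,b{\left(6 \right)} \right)}\right) \left(-1382\right) = \left(310 + \left(-17 + 6\right)\right) \left(-1382\right) = \left(310 - 11\right) \left(-1382\right) = 299 \left(-1382\right) = -413218$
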